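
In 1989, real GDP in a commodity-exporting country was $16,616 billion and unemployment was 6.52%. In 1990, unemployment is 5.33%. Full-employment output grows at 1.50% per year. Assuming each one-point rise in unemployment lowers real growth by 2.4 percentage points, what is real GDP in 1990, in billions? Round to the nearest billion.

Δu = 5.33 - 6.52 = -1.19 points.
Okun's law (growth form): g_Y = g_Y* - β × Δu = 1.50 - 2.4 × (-1.19) = 1.5 + 2.856 = 4.356%.
Real GDP in the next year = 16616 × (1 + 4.356/100) = 16616 × 1.04356 ≈ 17340 billion.

$17,340 billion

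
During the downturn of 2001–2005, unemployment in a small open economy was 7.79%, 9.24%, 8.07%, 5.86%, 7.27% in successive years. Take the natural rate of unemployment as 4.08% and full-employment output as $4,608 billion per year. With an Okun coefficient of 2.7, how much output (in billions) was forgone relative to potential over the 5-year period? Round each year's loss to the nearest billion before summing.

Year 2001: gap = -2.7 × (7.79 - 4.08) = -10.017%, loss ≈ 4608 × 10.017/100 ≈ 462.
Year 2002: gap = -2.7 × (9.24 - 4.08) = -13.932%, loss ≈ 4608 × 13.932/100 ≈ 642.
Year 2003: gap = -2.7 × (8.07 - 4.08) = -10.773%, loss ≈ 4608 × 10.773/100 ≈ 496.
Year 2004: gap = -2.7 × (5.86 - 4.08) = -4.806%, loss ≈ 4608 × 4.806/100 ≈ 221.
Year 2005: gap = -2.7 × (7.27 - 4.08) = -8.613%, loss ≈ 4608 × 8.613/100 ≈ 397.
Total lost output = 462 + 642 + 496 + 221 + 397 = 2218 billion.

$2,218 billion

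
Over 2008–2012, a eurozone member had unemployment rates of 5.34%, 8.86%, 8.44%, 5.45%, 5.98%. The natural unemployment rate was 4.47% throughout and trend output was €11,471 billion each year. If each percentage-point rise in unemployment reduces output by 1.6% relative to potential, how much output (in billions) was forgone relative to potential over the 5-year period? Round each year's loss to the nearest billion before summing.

€2,152 billion

Year 2008: gap = -1.6 × (5.34 - 4.47) = -1.392%, loss ≈ 11471 × 1.392/100 ≈ 160.
Year 2009: gap = -1.6 × (8.86 - 4.47) = -7.024%, loss ≈ 11471 × 7.024/100 ≈ 806.
Year 2010: gap = -1.6 × (8.44 - 4.47) = -6.352%, loss ≈ 11471 × 6.352/100 ≈ 729.
Year 2011: gap = -1.6 × (5.45 - 4.47) = -1.568%, loss ≈ 11471 × 1.568/100 ≈ 180.
Year 2012: gap = -1.6 × (5.98 - 4.47) = -2.416%, loss ≈ 11471 × 2.416/100 ≈ 277.
Total lost output = 160 + 806 + 729 + 180 + 277 = 2152 billion.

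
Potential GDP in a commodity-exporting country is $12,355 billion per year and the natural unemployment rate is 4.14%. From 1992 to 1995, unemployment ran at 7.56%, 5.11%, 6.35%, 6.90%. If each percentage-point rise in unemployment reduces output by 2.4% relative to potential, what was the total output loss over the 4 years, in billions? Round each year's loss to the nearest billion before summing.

$2,775 billion

Year 1992: gap = -2.4 × (7.56 - 4.14) = -8.208%, loss ≈ 12355 × 8.208/100 ≈ 1014.
Year 1993: gap = -2.4 × (5.11 - 4.14) = -2.328%, loss ≈ 12355 × 2.328/100 ≈ 288.
Year 1994: gap = -2.4 × (6.35 - 4.14) = -5.304%, loss ≈ 12355 × 5.304/100 ≈ 655.
Year 1995: gap = -2.4 × (6.9 - 4.14) = -6.624%, loss ≈ 12355 × 6.624/100 ≈ 818.
Total lost output = 1014 + 288 + 655 + 818 = 2775 billion.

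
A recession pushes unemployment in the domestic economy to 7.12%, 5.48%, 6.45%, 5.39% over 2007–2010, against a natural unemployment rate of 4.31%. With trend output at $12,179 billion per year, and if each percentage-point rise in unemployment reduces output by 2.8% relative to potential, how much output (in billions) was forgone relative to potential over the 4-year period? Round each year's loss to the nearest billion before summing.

$2,455 billion

Year 2007: gap = -2.8 × (7.12 - 4.31) = -7.868%, loss ≈ 12179 × 7.868/100 ≈ 958.
Year 2008: gap = -2.8 × (5.48 - 4.31) = -3.276%, loss ≈ 12179 × 3.276/100 ≈ 399.
Year 2009: gap = -2.8 × (6.45 - 4.31) = -5.992%, loss ≈ 12179 × 5.992/100 ≈ 730.
Year 2010: gap = -2.8 × (5.39 - 4.31) = -3.024%, loss ≈ 12179 × 3.024/100 ≈ 368.
Total lost output = 958 + 399 + 730 + 368 = 2455 billion.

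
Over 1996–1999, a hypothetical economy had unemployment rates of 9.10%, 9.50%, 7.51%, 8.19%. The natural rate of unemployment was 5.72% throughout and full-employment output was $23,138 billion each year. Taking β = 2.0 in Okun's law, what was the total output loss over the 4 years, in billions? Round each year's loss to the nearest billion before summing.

Year 1996: gap = -2.0 × (9.1 - 5.72) = -6.76%, loss ≈ 23138 × 6.76/100 ≈ 1564.
Year 1997: gap = -2.0 × (9.5 - 5.72) = -7.56%, loss ≈ 23138 × 7.56/100 ≈ 1749.
Year 1998: gap = -2.0 × (7.51 - 5.72) = -3.58%, loss ≈ 23138 × 3.58/100 ≈ 828.
Year 1999: gap = -2.0 × (8.19 - 5.72) = -4.94%, loss ≈ 23138 × 4.94/100 ≈ 1143.
Total lost output = 1564 + 1749 + 828 + 1143 = 5284 billion.

$5,284 billion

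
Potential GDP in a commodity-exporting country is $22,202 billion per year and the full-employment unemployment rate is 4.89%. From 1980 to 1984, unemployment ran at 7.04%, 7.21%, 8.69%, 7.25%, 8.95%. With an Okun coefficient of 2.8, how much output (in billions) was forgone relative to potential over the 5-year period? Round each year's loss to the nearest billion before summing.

Year 1980: gap = -2.8 × (7.04 - 4.89) = -6.02%, loss ≈ 22202 × 6.02/100 ≈ 1337.
Year 1981: gap = -2.8 × (7.21 - 4.89) = -6.496%, loss ≈ 22202 × 6.496/100 ≈ 1442.
Year 1982: gap = -2.8 × (8.69 - 4.89) = -10.64%, loss ≈ 22202 × 10.64/100 ≈ 2362.
Year 1983: gap = -2.8 × (7.25 - 4.89) = -6.608%, loss ≈ 22202 × 6.608/100 ≈ 1467.
Year 1984: gap = -2.8 × (8.95 - 4.89) = -11.368%, loss ≈ 22202 × 11.368/100 ≈ 2524.
Total lost output = 1337 + 1442 + 2362 + 1467 + 2524 = 9132 billion.

$9,132 billion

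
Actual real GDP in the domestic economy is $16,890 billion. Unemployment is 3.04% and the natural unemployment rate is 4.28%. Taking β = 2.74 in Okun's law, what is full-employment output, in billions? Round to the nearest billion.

$16,335 billion

Unemployment gap = 3.04 - 4.28 = -1.24 points, so output gap = -2.74 × (-1.24) = 3.3976%.
Since Y = Y* × (1 + gap/100), Y* = 16890/1.033976 ≈ 16335 billion.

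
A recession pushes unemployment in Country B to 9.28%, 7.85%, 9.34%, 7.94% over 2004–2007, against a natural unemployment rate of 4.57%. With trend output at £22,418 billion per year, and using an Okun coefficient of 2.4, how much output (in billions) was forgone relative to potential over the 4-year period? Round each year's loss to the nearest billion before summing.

£8,678 billion

Year 2004: gap = -2.4 × (9.28 - 4.57) = -11.304%, loss ≈ 22418 × 11.304/100 ≈ 2534.
Year 2005: gap = -2.4 × (7.85 - 4.57) = -7.872%, loss ≈ 22418 × 7.872/100 ≈ 1765.
Year 2006: gap = -2.4 × (9.34 - 4.57) = -11.448%, loss ≈ 22418 × 11.448/100 ≈ 2566.
Year 2007: gap = -2.4 × (7.94 - 4.57) = -8.088%, loss ≈ 22418 × 8.088/100 ≈ 1813.
Total lost output = 2534 + 1765 + 2566 + 1813 = 8678 billion.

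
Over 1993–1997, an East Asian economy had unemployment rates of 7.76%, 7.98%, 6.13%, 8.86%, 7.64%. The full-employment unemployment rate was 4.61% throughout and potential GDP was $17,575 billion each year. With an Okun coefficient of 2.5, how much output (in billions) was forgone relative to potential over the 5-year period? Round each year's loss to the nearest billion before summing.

$6,731 billion

Year 1993: gap = -2.5 × (7.76 - 4.61) = -7.875%, loss ≈ 17575 × 7.875/100 ≈ 1384.
Year 1994: gap = -2.5 × (7.98 - 4.61) = -8.425%, loss ≈ 17575 × 8.425/100 ≈ 1481.
Year 1995: gap = -2.5 × (6.13 - 4.61) = -3.8%, loss ≈ 17575 × 3.8/100 ≈ 668.
Year 1996: gap = -2.5 × (8.86 - 4.61) = -10.625%, loss ≈ 17575 × 10.625/100 ≈ 1867.
Year 1997: gap = -2.5 × (7.64 - 4.61) = -7.575%, loss ≈ 17575 × 7.575/100 ≈ 1331.
Total lost output = 1384 + 1481 + 668 + 1867 + 1331 = 6731 billion.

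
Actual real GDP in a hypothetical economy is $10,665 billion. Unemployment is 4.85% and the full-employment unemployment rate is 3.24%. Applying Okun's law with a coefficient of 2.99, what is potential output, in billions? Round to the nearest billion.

$11,204 billion

Unemployment gap = 4.85 - 3.24 = 1.61 points, so output gap = -2.99 × 1.61 = -4.8139%.
Since Y = Y* × (1 + gap/100), Y* = 10665/0.951861 ≈ 11204 billion.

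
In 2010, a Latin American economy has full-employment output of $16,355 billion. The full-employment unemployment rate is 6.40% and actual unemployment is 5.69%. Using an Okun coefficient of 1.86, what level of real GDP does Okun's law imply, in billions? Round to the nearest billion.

$16,571 billion

Unemployment gap = 5.69 - 6.4 = -0.71 points, so the output gap is -1.86 × (-0.71) = 1.3206%.
Actual GDP = 16355 × (1 + 1.3206/100) = 16355 × 1.013206 ≈ 16571 billion.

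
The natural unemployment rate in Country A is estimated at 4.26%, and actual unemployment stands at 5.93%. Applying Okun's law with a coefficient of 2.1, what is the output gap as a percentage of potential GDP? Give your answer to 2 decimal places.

The unemployment gap is 5.93 - 4.26 = 1.67 percentage points.
Okun's law gives an output gap of -2.1 × 1.67 = -3.507%, i.e. 3.51% below potential.

-3.51%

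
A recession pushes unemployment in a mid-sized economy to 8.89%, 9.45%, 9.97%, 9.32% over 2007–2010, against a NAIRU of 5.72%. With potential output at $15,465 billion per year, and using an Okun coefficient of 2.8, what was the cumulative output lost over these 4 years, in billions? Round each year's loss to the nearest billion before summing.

$6,387 billion

Year 2007: gap = -2.8 × (8.89 - 5.72) = -8.876%, loss ≈ 15465 × 8.876/100 ≈ 1373.
Year 2008: gap = -2.8 × (9.45 - 5.72) = -10.444%, loss ≈ 15465 × 10.444/100 ≈ 1615.
Year 2009: gap = -2.8 × (9.97 - 5.72) = -11.9%, loss ≈ 15465 × 11.9/100 ≈ 1840.
Year 2010: gap = -2.8 × (9.32 - 5.72) = -10.08%, loss ≈ 15465 × 10.08/100 ≈ 1559.
Total lost output = 1373 + 1615 + 1840 + 1559 = 6387 billion.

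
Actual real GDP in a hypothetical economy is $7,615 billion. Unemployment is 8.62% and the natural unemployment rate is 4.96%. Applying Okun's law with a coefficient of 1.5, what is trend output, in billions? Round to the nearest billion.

Unemployment gap = 8.62 - 4.96 = 3.66 points, so output gap = -1.5 × 3.66 = -5.49%.
Since Y = Y* × (1 + gap/100), Y* = 7615/0.9451 ≈ 8057 billion.

$8,057 billion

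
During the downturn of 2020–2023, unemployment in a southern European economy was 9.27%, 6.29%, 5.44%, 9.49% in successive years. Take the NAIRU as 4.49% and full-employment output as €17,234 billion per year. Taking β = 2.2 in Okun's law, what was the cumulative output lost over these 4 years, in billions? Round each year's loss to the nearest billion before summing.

€4,750 billion

Year 2020: gap = -2.2 × (9.27 - 4.49) = -10.516%, loss ≈ 17234 × 10.516/100 ≈ 1812.
Year 2021: gap = -2.2 × (6.29 - 4.49) = -3.96%, loss ≈ 17234 × 3.96/100 ≈ 682.
Year 2022: gap = -2.2 × (5.44 - 4.49) = -2.09%, loss ≈ 17234 × 2.09/100 ≈ 360.
Year 2023: gap = -2.2 × (9.49 - 4.49) = -11%, loss ≈ 17234 × 11/100 ≈ 1896.
Total lost output = 1812 + 682 + 360 + 1896 = 4750 billion.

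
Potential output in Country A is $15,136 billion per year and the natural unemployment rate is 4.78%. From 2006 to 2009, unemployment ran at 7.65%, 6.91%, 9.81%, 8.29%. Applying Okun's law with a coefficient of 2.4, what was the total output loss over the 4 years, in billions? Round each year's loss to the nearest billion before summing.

Year 2006: gap = -2.4 × (7.65 - 4.78) = -6.888%, loss ≈ 15136 × 6.888/100 ≈ 1043.
Year 2007: gap = -2.4 × (6.91 - 4.78) = -5.112%, loss ≈ 15136 × 5.112/100 ≈ 774.
Year 2008: gap = -2.4 × (9.81 - 4.78) = -12.072%, loss ≈ 15136 × 12.072/100 ≈ 1827.
Year 2009: gap = -2.4 × (8.29 - 4.78) = -8.424%, loss ≈ 15136 × 8.424/100 ≈ 1275.
Total lost output = 1043 + 774 + 1827 + 1275 = 4919 billion.

$4,919 billion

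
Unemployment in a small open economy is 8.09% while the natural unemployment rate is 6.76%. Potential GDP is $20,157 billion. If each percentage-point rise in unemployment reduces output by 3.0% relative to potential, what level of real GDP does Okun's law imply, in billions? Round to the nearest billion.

Unemployment gap = 8.09 - 6.76 = 1.33 points, so the output gap is -3 × 1.33 = -3.99%.
Actual GDP = 20157 × (1 - 3.99/100) = 20157 × 0.9601 ≈ 19353 billion.

$19,353 billion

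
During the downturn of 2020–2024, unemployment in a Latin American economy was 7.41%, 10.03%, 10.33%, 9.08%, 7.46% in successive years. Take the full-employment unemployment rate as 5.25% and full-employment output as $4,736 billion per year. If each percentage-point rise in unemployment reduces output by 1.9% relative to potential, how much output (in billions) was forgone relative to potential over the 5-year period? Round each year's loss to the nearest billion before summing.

Year 2020: gap = -1.9 × (7.41 - 5.25) = -4.104%, loss ≈ 4736 × 4.104/100 ≈ 194.
Year 2021: gap = -1.9 × (10.03 - 5.25) = -9.082%, loss ≈ 4736 × 9.082/100 ≈ 430.
Year 2022: gap = -1.9 × (10.33 - 5.25) = -9.652%, loss ≈ 4736 × 9.652/100 ≈ 457.
Year 2023: gap = -1.9 × (9.08 - 5.25) = -7.277%, loss ≈ 4736 × 7.277/100 ≈ 345.
Year 2024: gap = -1.9 × (7.46 - 5.25) = -4.199%, loss ≈ 4736 × 4.199/100 ≈ 199.
Total lost output = 194 + 430 + 457 + 345 + 199 = 1625 billion.

$1,625 billion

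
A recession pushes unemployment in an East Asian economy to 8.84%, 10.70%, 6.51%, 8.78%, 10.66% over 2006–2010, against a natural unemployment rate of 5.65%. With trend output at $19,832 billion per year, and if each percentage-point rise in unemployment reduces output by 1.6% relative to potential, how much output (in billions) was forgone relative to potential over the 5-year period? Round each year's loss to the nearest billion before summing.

$5,470 billion

Year 2006: gap = -1.6 × (8.84 - 5.65) = -5.104%, loss ≈ 19832 × 5.104/100 ≈ 1012.
Year 2007: gap = -1.6 × (10.7 - 5.65) = -8.08%, loss ≈ 19832 × 8.08/100 ≈ 1602.
Year 2008: gap = -1.6 × (6.51 - 5.65) = -1.376%, loss ≈ 19832 × 1.376/100 ≈ 273.
Year 2009: gap = -1.6 × (8.78 - 5.65) = -5.008%, loss ≈ 19832 × 5.008/100 ≈ 993.
Year 2010: gap = -1.6 × (10.66 - 5.65) = -8.016%, loss ≈ 19832 × 8.016/100 ≈ 1590.
Total lost output = 1012 + 1602 + 273 + 993 + 1590 = 5470 billion.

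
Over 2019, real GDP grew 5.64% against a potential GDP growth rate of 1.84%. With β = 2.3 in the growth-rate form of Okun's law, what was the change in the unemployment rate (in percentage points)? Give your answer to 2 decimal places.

Growth-rate Okun's law: g_Y = g_Y* - β × Δu, so Δu = (g_Y* - g_Y)/β.
Δu = (1.84 - 5.64)/2.3 = -3.8/2.3 = -1.65 percentage points.

-1.65 percentage points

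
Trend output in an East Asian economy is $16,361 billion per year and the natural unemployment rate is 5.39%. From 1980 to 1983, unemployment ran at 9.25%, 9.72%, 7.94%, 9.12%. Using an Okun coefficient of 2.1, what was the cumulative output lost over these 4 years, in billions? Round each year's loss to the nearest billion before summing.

Year 1980: gap = -2.1 × (9.25 - 5.39) = -8.106%, loss ≈ 16361 × 8.106/100 ≈ 1326.
Year 1981: gap = -2.1 × (9.72 - 5.39) = -9.093%, loss ≈ 16361 × 9.093/100 ≈ 1488.
Year 1982: gap = -2.1 × (7.94 - 5.39) = -5.355%, loss ≈ 16361 × 5.355/100 ≈ 876.
Year 1983: gap = -2.1 × (9.12 - 5.39) = -7.833%, loss ≈ 16361 × 7.833/100 ≈ 1282.
Total lost output = 1326 + 1488 + 876 + 1282 = 4972 billion.

$4,972 billion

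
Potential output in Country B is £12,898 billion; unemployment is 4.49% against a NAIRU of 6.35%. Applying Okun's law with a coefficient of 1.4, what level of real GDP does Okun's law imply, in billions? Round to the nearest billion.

£13,234 billion

Unemployment gap = 4.49 - 6.35 = -1.86 points, so the output gap is -1.4 × (-1.86) = 2.604%.
Actual GDP = 12898 × (1 + 2.604/100) = 12898 × 1.02604 ≈ 13234 billion.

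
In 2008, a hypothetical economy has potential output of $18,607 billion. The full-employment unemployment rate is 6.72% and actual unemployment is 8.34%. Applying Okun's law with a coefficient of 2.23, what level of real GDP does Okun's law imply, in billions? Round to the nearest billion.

$17,935 billion

Unemployment gap = 8.34 - 6.72 = 1.62 points, so the output gap is -2.23 × 1.62 = -3.6126%.
Actual GDP = 18607 × (1 - 3.6126/100) = 18607 × 0.963874 ≈ 17935 billion.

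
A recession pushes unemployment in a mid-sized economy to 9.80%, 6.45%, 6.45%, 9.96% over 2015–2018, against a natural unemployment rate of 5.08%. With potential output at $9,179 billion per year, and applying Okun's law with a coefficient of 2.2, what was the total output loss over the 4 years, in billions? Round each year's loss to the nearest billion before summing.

Year 2015: gap = -2.2 × (9.8 - 5.08) = -10.384%, loss ≈ 9179 × 10.384/100 ≈ 953.
Year 2016: gap = -2.2 × (6.45 - 5.08) = -3.014%, loss ≈ 9179 × 3.014/100 ≈ 277.
Year 2017: gap = -2.2 × (6.45 - 5.08) = -3.014%, loss ≈ 9179 × 3.014/100 ≈ 277.
Year 2018: gap = -2.2 × (9.96 - 5.08) = -10.736%, loss ≈ 9179 × 10.736/100 ≈ 985.
Total lost output = 953 + 277 + 277 + 985 = 2492 billion.

$2,492 billion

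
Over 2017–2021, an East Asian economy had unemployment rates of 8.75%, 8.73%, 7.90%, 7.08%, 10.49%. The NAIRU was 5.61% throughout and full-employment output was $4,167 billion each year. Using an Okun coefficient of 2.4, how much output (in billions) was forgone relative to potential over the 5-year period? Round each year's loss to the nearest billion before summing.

$1,490 billion

Year 2017: gap = -2.4 × (8.75 - 5.61) = -7.536%, loss ≈ 4167 × 7.536/100 ≈ 314.
Year 2018: gap = -2.4 × (8.73 - 5.61) = -7.488%, loss ≈ 4167 × 7.488/100 ≈ 312.
Year 2019: gap = -2.4 × (7.9 - 5.61) = -5.496%, loss ≈ 4167 × 5.496/100 ≈ 229.
Year 2020: gap = -2.4 × (7.08 - 5.61) = -3.528%, loss ≈ 4167 × 3.528/100 ≈ 147.
Year 2021: gap = -2.4 × (10.49 - 5.61) = -11.712%, loss ≈ 4167 × 11.712/100 ≈ 488.
Total lost output = 314 + 312 + 229 + 147 + 488 = 1490 billion.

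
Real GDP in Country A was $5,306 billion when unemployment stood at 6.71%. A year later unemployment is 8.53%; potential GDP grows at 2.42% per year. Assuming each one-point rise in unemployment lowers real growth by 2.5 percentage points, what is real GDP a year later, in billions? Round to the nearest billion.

$5,193 billion

Δu = 8.53 - 6.71 = 1.82 points.
Okun's law (growth form): g_Y = g_Y* - β × Δu = 2.42 - 2.5 × (1.82) = 2.42 - 4.55 = -2.13%.
Real GDP in the next year = 5306 × (1 - 2.13/100) = 5306 × 0.9787 ≈ 5193 billion.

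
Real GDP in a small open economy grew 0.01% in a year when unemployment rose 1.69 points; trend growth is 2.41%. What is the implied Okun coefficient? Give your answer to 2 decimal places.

β ≈ 1.42

Growth form: g_Y = g_Y* - β × Δu, so β = (g_Y* - g_Y)/Δu.
β = (2.41 - 0.01)/1.69 = 2.4/1.69 = 1.42.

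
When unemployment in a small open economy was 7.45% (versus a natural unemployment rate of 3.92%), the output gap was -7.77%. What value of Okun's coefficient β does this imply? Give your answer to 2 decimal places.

Okun's law: output gap = -β × (u - u*).
-7.77 = -β × (7.45 - 3.92) = -β × 3.53, so β = 7.77/3.53 = 2.20.

β ≈ 2.20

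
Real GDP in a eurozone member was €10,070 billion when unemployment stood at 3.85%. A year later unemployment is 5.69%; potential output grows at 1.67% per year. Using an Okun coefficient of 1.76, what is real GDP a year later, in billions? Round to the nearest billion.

€9,912 billion

Δu = 5.69 - 3.85 = 1.84 points.
Okun's law (growth form): g_Y = g_Y* - β × Δu = 1.67 - 1.76 × (1.84) = 1.67 - 3.2384 = -1.5684%.
Real GDP in the next year = 10070 × (1 - 1.5684/100) = 10070 × 0.984316 ≈ 9912 billion.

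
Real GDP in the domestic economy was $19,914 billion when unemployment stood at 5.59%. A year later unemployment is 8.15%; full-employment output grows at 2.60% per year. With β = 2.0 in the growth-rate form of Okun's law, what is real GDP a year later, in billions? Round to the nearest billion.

Δu = 8.15 - 5.59 = 2.56 points.
Okun's law (growth form): g_Y = g_Y* - β × Δu = 2.60 - 2.0 × (2.56) = 2.6 - 5.12 = -2.52%.
Real GDP in the next year = 19914 × (1 - 2.52/100) = 19914 × 0.9748 ≈ 19412 billion.

$19,412 billion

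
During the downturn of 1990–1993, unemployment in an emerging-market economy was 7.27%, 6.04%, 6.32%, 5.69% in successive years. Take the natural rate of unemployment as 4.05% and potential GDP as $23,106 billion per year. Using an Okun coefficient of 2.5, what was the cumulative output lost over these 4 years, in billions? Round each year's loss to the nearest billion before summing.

$5,268 billion

Year 1990: gap = -2.5 × (7.27 - 4.05) = -8.05%, loss ≈ 23106 × 8.05/100 ≈ 1860.
Year 1991: gap = -2.5 × (6.04 - 4.05) = -4.975%, loss ≈ 23106 × 4.975/100 ≈ 1150.
Year 1992: gap = -2.5 × (6.32 - 4.05) = -5.675%, loss ≈ 23106 × 5.675/100 ≈ 1311.
Year 1993: gap = -2.5 × (5.69 - 4.05) = -4.1%, loss ≈ 23106 × 4.1/100 ≈ 947.
Total lost output = 1860 + 1150 + 1311 + 947 = 5268 billion.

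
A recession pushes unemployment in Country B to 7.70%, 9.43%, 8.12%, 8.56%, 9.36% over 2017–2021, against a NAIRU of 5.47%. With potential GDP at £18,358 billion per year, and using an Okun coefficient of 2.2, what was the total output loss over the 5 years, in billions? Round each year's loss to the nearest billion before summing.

£6,389 billion

Year 2017: gap = -2.2 × (7.7 - 5.47) = -4.906%, loss ≈ 18358 × 4.906/100 ≈ 901.
Year 2018: gap = -2.2 × (9.43 - 5.47) = -8.712%, loss ≈ 18358 × 8.712/100 ≈ 1599.
Year 2019: gap = -2.2 × (8.12 - 5.47) = -5.83%, loss ≈ 18358 × 5.83/100 ≈ 1070.
Year 2020: gap = -2.2 × (8.56 - 5.47) = -6.798%, loss ≈ 18358 × 6.798/100 ≈ 1248.
Year 2021: gap = -2.2 × (9.36 - 5.47) = -8.558%, loss ≈ 18358 × 8.558/100 ≈ 1571.
Total lost output = 901 + 1599 + 1070 + 1248 + 1571 = 6389 billion.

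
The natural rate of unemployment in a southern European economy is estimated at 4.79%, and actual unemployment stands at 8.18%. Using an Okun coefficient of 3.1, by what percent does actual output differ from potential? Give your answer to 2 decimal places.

The unemployment gap is 8.18 - 4.79 = 3.39 percentage points.
Okun's law gives an output gap of -3.1 × 3.39 = -10.509%, i.e. 10.51% below potential.

-10.51%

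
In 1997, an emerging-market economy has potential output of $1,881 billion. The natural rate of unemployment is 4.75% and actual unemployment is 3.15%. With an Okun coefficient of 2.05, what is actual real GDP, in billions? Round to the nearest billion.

$1,943 billion

Unemployment gap = 3.15 - 4.75 = -1.6 points, so the output gap is -2.05 × (-1.6) = 3.28%.
Actual GDP = 1881 × (1 + 3.28/100) = 1881 × 1.0328 ≈ 1943 billion.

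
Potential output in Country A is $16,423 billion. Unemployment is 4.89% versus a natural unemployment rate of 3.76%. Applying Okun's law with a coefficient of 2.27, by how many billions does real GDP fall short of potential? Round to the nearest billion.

$421 billion

Output gap = -2.27 × (4.89 - 3.76) = -2.27 × 1.13 = -2.5651%.
Actual GDP ≈ 16423 × 0.974349 ≈ 16002 billion, so the shortfall is 16423 - 16002 = 421 billion.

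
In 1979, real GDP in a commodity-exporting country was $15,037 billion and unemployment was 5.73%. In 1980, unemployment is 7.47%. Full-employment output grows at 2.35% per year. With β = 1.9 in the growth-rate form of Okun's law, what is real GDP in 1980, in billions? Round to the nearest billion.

$14,893 billion

Δu = 7.47 - 5.73 = 1.74 points.
Okun's law (growth form): g_Y = g_Y* - β × Δu = 2.35 - 1.9 × (1.74) = 2.35 - 3.306 = -0.956%.
Real GDP in the next year = 15037 × (1 - 0.956/100) = 15037 × 0.99044 ≈ 14893 billion.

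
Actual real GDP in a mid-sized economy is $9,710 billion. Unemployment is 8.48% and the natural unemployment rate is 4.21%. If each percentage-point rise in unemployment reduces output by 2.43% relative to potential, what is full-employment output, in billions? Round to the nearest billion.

Unemployment gap = 8.48 - 4.21 = 4.27 points, so output gap = -2.43 × 4.27 = -10.3761%.
Since Y = Y* × (1 + gap/100), Y* = 9710/0.896239 ≈ 10834 billion.

$10,834 billion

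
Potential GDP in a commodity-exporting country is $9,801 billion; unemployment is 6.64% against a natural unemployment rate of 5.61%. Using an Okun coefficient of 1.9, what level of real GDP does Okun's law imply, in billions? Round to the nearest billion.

Unemployment gap = 6.64 - 5.61 = 1.03 points, so the output gap is -1.9 × 1.03 = -1.957%.
Actual GDP = 9801 × (1 - 1.957/100) = 9801 × 0.98043 ≈ 9609 billion.

$9,609 billion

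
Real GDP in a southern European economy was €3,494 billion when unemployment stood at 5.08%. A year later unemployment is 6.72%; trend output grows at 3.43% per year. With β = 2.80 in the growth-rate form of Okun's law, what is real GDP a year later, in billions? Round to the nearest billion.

€3,453 billion

Δu = 6.72 - 5.08 = 1.64 points.
Okun's law (growth form): g_Y = g_Y* - β × Δu = 3.43 - 2.80 × (1.64) = 3.43 - 4.592 = -1.162%.
Real GDP in the next year = 3494 × (1 - 1.162/100) = 3494 × 0.98838 ≈ 3453 billion.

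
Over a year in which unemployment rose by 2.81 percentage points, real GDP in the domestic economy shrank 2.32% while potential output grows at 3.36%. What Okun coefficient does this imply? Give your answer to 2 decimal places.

Growth form: g_Y = g_Y* - β × Δu, so β = (g_Y* - g_Y)/Δu.
β = (3.36 + 2.32)/2.81 = 5.68/2.81 = 2.02.

β ≈ 2.02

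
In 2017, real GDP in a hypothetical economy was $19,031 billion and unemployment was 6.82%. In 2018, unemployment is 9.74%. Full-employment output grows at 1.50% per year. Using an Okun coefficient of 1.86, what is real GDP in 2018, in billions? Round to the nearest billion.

Δu = 9.74 - 6.82 = 2.92 points.
Okun's law (growth form): g_Y = g_Y* - β × Δu = 1.50 - 1.86 × (2.92) = 1.5 - 5.4312 = -3.9312%.
Real GDP in the next year = 19031 × (1 - 3.9312/100) = 19031 × 0.960688 ≈ 18283 billion.

$18,283 billion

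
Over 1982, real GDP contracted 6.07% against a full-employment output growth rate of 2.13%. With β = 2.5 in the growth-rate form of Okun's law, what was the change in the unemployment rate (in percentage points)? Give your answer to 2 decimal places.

3.28 percentage points

Growth-rate Okun's law: g_Y = g_Y* - β × Δu, so Δu = (g_Y* - g_Y)/β.
Δu = (2.13 + 6.07)/2.5 = 8.2/2.5 = 3.28 percentage points.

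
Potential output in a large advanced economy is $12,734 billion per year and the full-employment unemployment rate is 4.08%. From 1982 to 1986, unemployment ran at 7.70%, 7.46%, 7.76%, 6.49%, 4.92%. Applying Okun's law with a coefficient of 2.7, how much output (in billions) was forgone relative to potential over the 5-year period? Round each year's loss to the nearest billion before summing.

$4,790 billion

Year 1982: gap = -2.7 × (7.7 - 4.08) = -9.774%, loss ≈ 12734 × 9.774/100 ≈ 1245.
Year 1983: gap = -2.7 × (7.46 - 4.08) = -9.126%, loss ≈ 12734 × 9.126/100 ≈ 1162.
Year 1984: gap = -2.7 × (7.76 - 4.08) = -9.936%, loss ≈ 12734 × 9.936/100 ≈ 1265.
Year 1985: gap = -2.7 × (6.49 - 4.08) = -6.507%, loss ≈ 12734 × 6.507/100 ≈ 829.
Year 1986: gap = -2.7 × (4.92 - 4.08) = -2.268%, loss ≈ 12734 × 2.268/100 ≈ 289.
Total lost output = 1245 + 1162 + 1265 + 829 + 289 = 4790 billion.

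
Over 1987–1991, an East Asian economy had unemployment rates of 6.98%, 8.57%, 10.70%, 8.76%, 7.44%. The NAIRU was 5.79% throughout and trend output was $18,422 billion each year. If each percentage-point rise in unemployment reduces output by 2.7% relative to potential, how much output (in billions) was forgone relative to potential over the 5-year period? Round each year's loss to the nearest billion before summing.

$6,715 billion

Year 1987: gap = -2.7 × (6.98 - 5.79) = -3.213%, loss ≈ 18422 × 3.213/100 ≈ 592.
Year 1988: gap = -2.7 × (8.57 - 5.79) = -7.506%, loss ≈ 18422 × 7.506/100 ≈ 1383.
Year 1989: gap = -2.7 × (10.7 - 5.79) = -13.257%, loss ≈ 18422 × 13.257/100 ≈ 2442.
Year 1990: gap = -2.7 × (8.76 - 5.79) = -8.019%, loss ≈ 18422 × 8.019/100 ≈ 1477.
Year 1991: gap = -2.7 × (7.44 - 5.79) = -4.455%, loss ≈ 18422 × 4.455/100 ≈ 821.
Total lost output = 592 + 1383 + 2442 + 1477 + 821 = 6715 billion.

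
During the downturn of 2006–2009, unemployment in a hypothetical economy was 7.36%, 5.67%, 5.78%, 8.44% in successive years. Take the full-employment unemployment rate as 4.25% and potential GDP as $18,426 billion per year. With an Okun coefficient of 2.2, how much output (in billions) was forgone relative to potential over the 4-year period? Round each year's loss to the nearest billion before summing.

Year 2006: gap = -2.2 × (7.36 - 4.25) = -6.842%, loss ≈ 18426 × 6.842/100 ≈ 1261.
Year 2007: gap = -2.2 × (5.67 - 4.25) = -3.124%, loss ≈ 18426 × 3.124/100 ≈ 576.
Year 2008: gap = -2.2 × (5.78 - 4.25) = -3.366%, loss ≈ 18426 × 3.366/100 ≈ 620.
Year 2009: gap = -2.2 × (8.44 - 4.25) = -9.218%, loss ≈ 18426 × 9.218/100 ≈ 1699.
Total lost output = 1261 + 576 + 620 + 1699 = 4156 billion.

$4,156 billion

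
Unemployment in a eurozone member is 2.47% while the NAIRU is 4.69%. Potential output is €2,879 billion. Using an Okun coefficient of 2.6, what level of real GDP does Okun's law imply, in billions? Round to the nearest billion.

Unemployment gap = 2.47 - 4.69 = -2.22 points, so the output gap is -2.6 × (-2.22) = 5.772%.
Actual GDP = 2879 × (1 + 5.772/100) = 2879 × 1.05772 ≈ 3045 billion.

€3,045 billion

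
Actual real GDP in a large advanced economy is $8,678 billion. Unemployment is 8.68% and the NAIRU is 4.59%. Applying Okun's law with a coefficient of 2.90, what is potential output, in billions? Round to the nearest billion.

$9,846 billion

Unemployment gap = 8.68 - 4.59 = 4.09 points, so output gap = -2.9 × 4.09 = -11.861%.
Since Y = Y* × (1 + gap/100), Y* = 8678/0.88139 ≈ 9846 billion.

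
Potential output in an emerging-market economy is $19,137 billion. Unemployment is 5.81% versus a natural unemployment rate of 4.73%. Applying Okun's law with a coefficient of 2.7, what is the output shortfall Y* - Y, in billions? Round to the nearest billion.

Output gap = -2.7 × (5.81 - 4.73) = -2.7 × 1.08 = -2.916%.
Actual GDP ≈ 19137 × 0.97084 ≈ 18579 billion, so the shortfall is 19137 - 18579 = 558 billion.

$558 billion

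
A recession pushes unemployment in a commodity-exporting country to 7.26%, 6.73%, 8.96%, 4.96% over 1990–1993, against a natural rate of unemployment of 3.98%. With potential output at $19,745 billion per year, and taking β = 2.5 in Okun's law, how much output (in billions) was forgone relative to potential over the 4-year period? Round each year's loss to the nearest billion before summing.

$5,918 billion

Year 1990: gap = -2.5 × (7.26 - 3.98) = -8.2%, loss ≈ 19745 × 8.2/100 ≈ 1619.
Year 1991: gap = -2.5 × (6.73 - 3.98) = -6.875%, loss ≈ 19745 × 6.875/100 ≈ 1357.
Year 1992: gap = -2.5 × (8.96 - 3.98) = -12.45%, loss ≈ 19745 × 12.45/100 ≈ 2458.
Year 1993: gap = -2.5 × (4.96 - 3.98) = -2.45%, loss ≈ 19745 × 2.45/100 ≈ 484.
Total lost output = 1619 + 1357 + 2458 + 484 = 5918 billion.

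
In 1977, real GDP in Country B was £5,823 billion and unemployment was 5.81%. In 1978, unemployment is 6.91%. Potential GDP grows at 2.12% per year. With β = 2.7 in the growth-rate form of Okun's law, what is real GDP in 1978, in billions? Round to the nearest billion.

Δu = 6.91 - 5.81 = 1.1 points.
Okun's law (growth form): g_Y = g_Y* - β × Δu = 2.12 - 2.7 × (1.10) = 2.12 - 2.97 = -0.85%.
Real GDP in the next year = 5823 × (1 - 0.85/100) = 5823 × 0.9915 ≈ 5774 billion.

£5,774 billion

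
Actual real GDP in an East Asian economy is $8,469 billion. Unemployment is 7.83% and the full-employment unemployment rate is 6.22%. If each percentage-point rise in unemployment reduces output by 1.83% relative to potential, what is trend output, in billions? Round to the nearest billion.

Unemployment gap = 7.83 - 6.22 = 1.61 points, so output gap = -1.83 × 1.61 = -2.9463%.
Since Y = Y* × (1 + gap/100), Y* = 8469/0.970537 ≈ 8726 billion.

$8,726 billion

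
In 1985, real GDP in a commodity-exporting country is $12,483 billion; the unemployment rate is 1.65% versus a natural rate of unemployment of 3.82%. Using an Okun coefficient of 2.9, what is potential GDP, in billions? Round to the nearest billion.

Unemployment gap = 1.65 - 3.82 = -2.17 points, so output gap = -2.9 × (-2.17) = 6.293%.
Since Y = Y* × (1 + gap/100), Y* = 12483/1.06293 ≈ 11744 billion.

$11,744 billion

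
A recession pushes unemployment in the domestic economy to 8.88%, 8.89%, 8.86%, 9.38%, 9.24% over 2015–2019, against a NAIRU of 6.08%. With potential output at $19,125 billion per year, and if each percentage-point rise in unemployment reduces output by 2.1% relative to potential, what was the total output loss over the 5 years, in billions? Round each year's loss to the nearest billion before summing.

Year 2015: gap = -2.1 × (8.88 - 6.08) = -5.88%, loss ≈ 19125 × 5.88/100 ≈ 1125.
Year 2016: gap = -2.1 × (8.89 - 6.08) = -5.901%, loss ≈ 19125 × 5.901/100 ≈ 1129.
Year 2017: gap = -2.1 × (8.86 - 6.08) = -5.838%, loss ≈ 19125 × 5.838/100 ≈ 1117.
Year 2018: gap = -2.1 × (9.38 - 6.08) = -6.93%, loss ≈ 19125 × 6.93/100 ≈ 1325.
Year 2019: gap = -2.1 × (9.24 - 6.08) = -6.636%, loss ≈ 19125 × 6.636/100 ≈ 1269.
Total lost output = 1125 + 1129 + 1117 + 1325 + 1269 = 5965 billion.

$5,965 billion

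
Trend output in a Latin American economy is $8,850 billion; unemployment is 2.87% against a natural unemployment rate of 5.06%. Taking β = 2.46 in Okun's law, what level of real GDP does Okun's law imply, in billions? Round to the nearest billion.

$9,327 billion

Unemployment gap = 2.87 - 5.06 = -2.19 points, so the output gap is -2.46 × (-2.19) = 5.3874%.
Actual GDP = 8850 × (1 + 5.3874/100) = 8850 × 1.053874 ≈ 9327 billion.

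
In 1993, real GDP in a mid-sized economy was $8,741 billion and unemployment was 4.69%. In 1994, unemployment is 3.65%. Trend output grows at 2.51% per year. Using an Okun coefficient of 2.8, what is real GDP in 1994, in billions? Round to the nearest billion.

Δu = 3.65 - 4.69 = -1.04 points.
Okun's law (growth form): g_Y = g_Y* - β × Δu = 2.51 - 2.8 × (-1.04) = 2.51 + 2.912 = 5.422%.
Real GDP in the next year = 8741 × (1 + 5.422/100) = 8741 × 1.05422 ≈ 9215 billion.

$9,215 billion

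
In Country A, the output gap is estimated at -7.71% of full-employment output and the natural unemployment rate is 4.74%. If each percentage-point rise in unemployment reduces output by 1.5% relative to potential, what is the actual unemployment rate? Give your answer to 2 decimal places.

9.88%

From Okun's law, u - u* = -(output gap)/β = -(-7.71)/1.5 = 5.14 points.
So u = 4.74 + 5.14 = 9.88%.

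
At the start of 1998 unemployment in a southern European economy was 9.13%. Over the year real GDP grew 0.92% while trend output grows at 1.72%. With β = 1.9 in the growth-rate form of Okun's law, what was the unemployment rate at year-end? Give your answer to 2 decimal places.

9.55%

Growth-rate Okun's law: g_Y = g_Y* - β × Δu, so Δu = (g_Y* - g_Y)/β.
Δu = (1.72 - 0.92)/1.9 = 0.8/1.9 = 0.42 percentage points.
Year-end unemployment = 9.13 + 0.42 = 9.55%.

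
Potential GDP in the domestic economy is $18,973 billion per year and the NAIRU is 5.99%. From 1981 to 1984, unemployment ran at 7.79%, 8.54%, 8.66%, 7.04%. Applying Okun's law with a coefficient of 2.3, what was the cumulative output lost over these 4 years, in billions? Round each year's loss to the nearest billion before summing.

$3,521 billion

Year 1981: gap = -2.3 × (7.79 - 5.99) = -4.14%, loss ≈ 18973 × 4.14/100 ≈ 785.
Year 1982: gap = -2.3 × (8.54 - 5.99) = -5.865%, loss ≈ 18973 × 5.865/100 ≈ 1113.
Year 1983: gap = -2.3 × (8.66 - 5.99) = -6.141%, loss ≈ 18973 × 6.141/100 ≈ 1165.
Year 1984: gap = -2.3 × (7.04 - 5.99) = -2.415%, loss ≈ 18973 × 2.415/100 ≈ 458.
Total lost output = 785 + 1113 + 1165 + 458 = 3521 billion.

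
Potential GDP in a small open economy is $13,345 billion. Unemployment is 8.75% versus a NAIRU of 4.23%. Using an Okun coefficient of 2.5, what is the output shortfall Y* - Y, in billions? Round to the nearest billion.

$1,508 billion

Output gap = -2.5 × (8.75 - 4.23) = -2.5 × 4.52 = -11.3%.
Actual GDP ≈ 13345 × 0.887 ≈ 11837 billion, so the shortfall is 13345 - 11837 = 1508 billion.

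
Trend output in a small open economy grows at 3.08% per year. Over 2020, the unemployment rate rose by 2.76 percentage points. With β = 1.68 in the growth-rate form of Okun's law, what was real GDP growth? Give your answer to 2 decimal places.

-1.56%

Growth-rate Okun's law: g_Y = g_Y* - β × Δu.
g_Y = 3.08 - 1.68 × (2.76) = 3.08 - 4.6368 = -1.5568%, i.e. -1.56% to 2 d.p.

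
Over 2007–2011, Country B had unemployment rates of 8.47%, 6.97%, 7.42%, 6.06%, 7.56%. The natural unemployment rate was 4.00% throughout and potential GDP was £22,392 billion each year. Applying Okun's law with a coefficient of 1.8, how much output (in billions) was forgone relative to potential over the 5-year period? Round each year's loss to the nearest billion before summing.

£6,642 billion

Year 2007: gap = -1.8 × (8.47 - 4) = -8.046%, loss ≈ 22392 × 8.046/100 ≈ 1802.
Year 2008: gap = -1.8 × (6.97 - 4) = -5.346%, loss ≈ 22392 × 5.346/100 ≈ 1197.
Year 2009: gap = -1.8 × (7.42 - 4) = -6.156%, loss ≈ 22392 × 6.156/100 ≈ 1378.
Year 2010: gap = -1.8 × (6.06 - 4) = -3.708%, loss ≈ 22392 × 3.708/100 ≈ 830.
Year 2011: gap = -1.8 × (7.56 - 4) = -6.408%, loss ≈ 22392 × 6.408/100 ≈ 1435.
Total lost output = 1802 + 1197 + 1378 + 830 + 1435 = 6642 billion.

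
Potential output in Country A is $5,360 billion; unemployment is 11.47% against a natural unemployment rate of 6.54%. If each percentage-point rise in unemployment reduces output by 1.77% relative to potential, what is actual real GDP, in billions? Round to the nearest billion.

Unemployment gap = 11.47 - 6.54 = 4.93 points, so the output gap is -1.77 × 4.93 = -8.7261%.
Actual GDP = 5360 × (1 - 8.7261/100) = 5360 × 0.912739 ≈ 4892 billion.

$4,892 billion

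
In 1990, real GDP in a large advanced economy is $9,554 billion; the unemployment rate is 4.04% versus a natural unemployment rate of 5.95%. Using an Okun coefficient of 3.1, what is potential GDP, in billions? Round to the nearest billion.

Unemployment gap = 4.04 - 5.95 = -1.91 points, so output gap = -3.1 × (-1.91) = 5.921%.
Since Y = Y* × (1 + gap/100), Y* = 9554/1.05921 ≈ 9020 billion.

$9,020 billion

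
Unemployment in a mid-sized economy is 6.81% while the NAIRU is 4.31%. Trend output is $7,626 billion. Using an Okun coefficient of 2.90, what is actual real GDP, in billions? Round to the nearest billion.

$7,073 billion

Unemployment gap = 6.81 - 4.31 = 2.5 points, so the output gap is -2.9 × 2.5 = -7.25%.
Actual GDP = 7626 × (1 - 7.25/100) = 7626 × 0.9275 ≈ 7073 billion.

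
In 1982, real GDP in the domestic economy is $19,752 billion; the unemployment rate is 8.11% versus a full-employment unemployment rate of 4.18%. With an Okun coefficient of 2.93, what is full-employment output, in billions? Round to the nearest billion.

Unemployment gap = 8.11 - 4.18 = 3.93 points, so output gap = -2.93 × 3.93 = -11.5149%.
Since Y = Y* × (1 + gap/100), Y* = 19752/0.884851 ≈ 22322 billion.

$22,322 billion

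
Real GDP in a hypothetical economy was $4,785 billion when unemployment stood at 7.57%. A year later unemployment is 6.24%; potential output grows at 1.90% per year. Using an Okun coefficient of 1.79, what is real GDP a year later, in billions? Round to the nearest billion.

Δu = 6.24 - 7.57 = -1.33 points.
Okun's law (growth form): g_Y = g_Y* - β × Δu = 1.90 - 1.79 × (-1.33) = 1.9 + 2.3807 = 4.2807%.
Real GDP in the next year = 4785 × (1 + 4.2807/100) = 4785 × 1.042807 ≈ 4990 billion.

$4,990 billion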